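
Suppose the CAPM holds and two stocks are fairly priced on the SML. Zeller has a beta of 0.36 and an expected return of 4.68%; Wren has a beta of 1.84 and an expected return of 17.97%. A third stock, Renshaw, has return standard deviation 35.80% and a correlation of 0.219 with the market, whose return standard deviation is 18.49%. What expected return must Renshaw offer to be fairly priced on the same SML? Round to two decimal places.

5.25%

MRP = (17.97% − 4.68%) / (1.84 − 0.36) = 8.9797%
R_f = 4.68% − 0.36 × 8.9797% = 1.4473%
β_Renshaw = ρ·σ_i/σ_m = 0.219 × 35.80 / 18.49 = 0.4240
E(R_Renshaw) = R_f + β × MRP = 1.4473% + 0.4240 × 8.9797% = 5.25%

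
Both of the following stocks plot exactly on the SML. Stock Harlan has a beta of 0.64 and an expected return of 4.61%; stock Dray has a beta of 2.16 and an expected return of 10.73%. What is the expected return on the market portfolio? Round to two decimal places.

6.06%

Both satisfy E(R) = R_f + β·MRP, so the slope of the SML is
MRP = (10.73% − 4.61%) / (2.16 − 0.64) = 6.12% / 1.52 = 4.0263%
R_f = E(R_Harlan) − β_Harlan·MRP = 4.61% − 0.64 × 4.0263% = 2.0332%
E(R_m) = R_f + MRP = 2.0332% + 4.0263% = 6.06%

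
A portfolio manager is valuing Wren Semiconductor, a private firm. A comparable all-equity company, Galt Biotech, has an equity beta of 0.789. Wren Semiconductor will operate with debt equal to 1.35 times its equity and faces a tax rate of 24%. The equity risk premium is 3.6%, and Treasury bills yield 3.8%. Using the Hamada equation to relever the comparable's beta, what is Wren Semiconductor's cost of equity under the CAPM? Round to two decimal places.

9.55%

β_L = β_U × [1 + (1 − t)(D/E)] = 0.789 × [1 + (1 − 0.24) × 1.35]
    = 0.789 × [1 + 0.76 × 1.35] = 0.789 × 2.0260 = 1.5985
E(R) = R_f + β_L × MRP = 3.8% + 1.5985 × 3.6% = 9.55%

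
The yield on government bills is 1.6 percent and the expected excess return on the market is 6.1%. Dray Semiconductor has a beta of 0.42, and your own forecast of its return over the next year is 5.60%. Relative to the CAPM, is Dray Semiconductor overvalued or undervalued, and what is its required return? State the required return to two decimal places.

Undervalued; required return 4.16%

Required return = R_f + β·MRP = 1.6% + 0.42 × 6.1% = 4.16%
Forecast 5.60% > required 4.16% → the stock plots above the SML → undervalued.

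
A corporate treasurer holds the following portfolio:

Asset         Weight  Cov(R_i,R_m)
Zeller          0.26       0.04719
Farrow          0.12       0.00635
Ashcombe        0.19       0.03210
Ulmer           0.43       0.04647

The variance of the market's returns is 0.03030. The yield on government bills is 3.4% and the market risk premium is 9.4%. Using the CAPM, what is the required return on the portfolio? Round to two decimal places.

15.53%

β_Zeller = 0.04719 / 0.03030 = 1.5574
β_Farrow = 0.00635 / 0.03030 = 0.2096
β_Ashcombe = 0.03210 / 0.03030 = 1.0594
β_Ulmer = 0.04647 / 0.03030 = 1.5337
β_P = Σ w_i β_i = 0.26×1.5574 + 0.12×0.2096 + 0.19×1.0594 + 0.43×1.5337 = 1.2909
E(R_P) = R_f + β_P × MRP = 3.4% + 1.2909 × 9.4% = 15.53%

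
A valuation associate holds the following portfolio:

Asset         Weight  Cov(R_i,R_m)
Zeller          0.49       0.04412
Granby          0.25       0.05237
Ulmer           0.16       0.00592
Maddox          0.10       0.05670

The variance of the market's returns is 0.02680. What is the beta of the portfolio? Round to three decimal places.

β_Zeller = 0.04412 / 0.02680 = 1.6463
β_Granby = 0.05237 / 0.02680 = 1.9541
β_Ulmer = 0.00592 / 0.02680 = 0.2209
β_Maddox = 0.05670 / 0.02680 = 2.1157
β_P = Σ w_i β_i = 0.49×1.6463 + 0.25×1.9541 + 0.16×0.2209 + 0.10×2.1157 = 1.5421

1.542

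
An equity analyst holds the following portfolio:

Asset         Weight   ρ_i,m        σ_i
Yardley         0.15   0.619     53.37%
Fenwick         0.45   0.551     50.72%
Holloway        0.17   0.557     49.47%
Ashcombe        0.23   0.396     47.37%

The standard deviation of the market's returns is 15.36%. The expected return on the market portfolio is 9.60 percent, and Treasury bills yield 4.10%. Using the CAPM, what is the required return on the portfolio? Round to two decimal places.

β_Yardley = 0.619 × 53.37% / 15.36% = 2.1508
β_Fenwick = 0.551 × 50.72% / 15.36% = 1.8194
β_Holloway = 0.557 × 49.47% / 15.36% = 1.7939
β_Ashcombe = 0.396 × 47.37% / 15.36% = 1.2213
β_P = Σ w_i β_i = 0.15×2.1508 + 0.45×1.8194 + 0.17×1.7939 + 0.23×1.2213 = 1.7272
MRP = 9.60% − 4.10% = 5.50%
E(R_P) = R_f + β_P × MRP = 4.10% + 1.7272 × 5.50% = 13.60%

13.60%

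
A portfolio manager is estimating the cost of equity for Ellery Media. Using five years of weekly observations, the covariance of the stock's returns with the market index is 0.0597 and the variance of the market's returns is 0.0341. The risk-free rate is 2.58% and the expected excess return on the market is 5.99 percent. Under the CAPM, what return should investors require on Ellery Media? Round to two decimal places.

β = Cov(R_i, R_m) / Var(R_m) = 0.0597 / 0.0341 = 1.7507
E(R) = R_f + β × MRP = 2.58% + 1.7507 × 5.99% = 13.07%

13.07%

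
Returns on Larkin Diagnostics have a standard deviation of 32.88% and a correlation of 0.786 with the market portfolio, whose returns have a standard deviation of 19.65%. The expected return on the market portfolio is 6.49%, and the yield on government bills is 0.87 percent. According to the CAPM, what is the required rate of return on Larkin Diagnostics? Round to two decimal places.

β = ρ × σ_i / σ_m = 0.786 × 32.88% / 19.65% = 1.3152
MRP = 6.49% − 0.87% = 5.62%
E(R) = 0.87% + 1.3152 × 5.62% = 8.26%

8.26%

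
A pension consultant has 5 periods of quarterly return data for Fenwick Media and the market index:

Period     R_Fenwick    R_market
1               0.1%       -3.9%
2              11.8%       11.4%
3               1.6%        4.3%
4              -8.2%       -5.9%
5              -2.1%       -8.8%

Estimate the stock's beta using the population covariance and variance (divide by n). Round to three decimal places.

Mean R_i = (0.1 + 11.8 + 1.6 − 8.2 − 2.1) / 5 = 0.6400%
Mean R_m = (-3.9 + 11.4 + 4.3 − 5.9 − 8.8) / 5 = -0.5800%
Σ(R_i − R̄_i)(R_m − R̄_m) = 209.7260  ⇒  Cov = 209.7260 / 5 = 41.9452
Σ(R_m − R̄_m)² = 274.2280  ⇒  Var(R_m) = 274.2280 / 5 = 54.8456
β = Cov / Var(R_m) = 41.9452 / 54.8456 = 0.7648

0.765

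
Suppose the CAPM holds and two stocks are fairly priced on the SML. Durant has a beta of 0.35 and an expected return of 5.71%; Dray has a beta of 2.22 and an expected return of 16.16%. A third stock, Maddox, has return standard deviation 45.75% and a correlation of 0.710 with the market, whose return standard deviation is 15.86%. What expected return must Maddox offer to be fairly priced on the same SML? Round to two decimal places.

MRP = (16.16% − 5.71%) / (2.22 − 0.35) = 5.5882%
R_f = 5.71% − 0.35 × 5.5882% = 3.7541%
β_Maddox = ρ·σ_i/σ_m = 0.710 × 45.75 / 15.86 = 2.0481
E(R_Maddox) = R_f + β × MRP = 3.7541% + 2.0481 × 5.5882% = 15.20%

15.20%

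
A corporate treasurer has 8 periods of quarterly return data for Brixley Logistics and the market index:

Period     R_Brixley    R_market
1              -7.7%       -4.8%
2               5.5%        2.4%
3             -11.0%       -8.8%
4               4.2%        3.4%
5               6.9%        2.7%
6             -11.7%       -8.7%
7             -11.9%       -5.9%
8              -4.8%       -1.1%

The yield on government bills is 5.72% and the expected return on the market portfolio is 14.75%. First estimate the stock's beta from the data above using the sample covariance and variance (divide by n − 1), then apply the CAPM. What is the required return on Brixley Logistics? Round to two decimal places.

19.45%

Mean R_i = (-7.7 + 5.5 − 11.0 + 4.2 + 6.9 − 11.7 − 11.9 − 4.8) / 8 = -3.8125%
Mean R_m = (-4.8 + 2.4 − 8.8 + 3.4 + 2.7 − 8.7 − 5.9 − 1.1) / 8 = -2.6000%
Σ(R_i − R̄_i)(R_m − R̄_m) = 277.8500  ⇒  Cov = 277.8500 / 7 = 39.6929
Σ(R_m − R̄_m)² = 182.7200  ⇒  Var(R_m) = 182.7200 / 7 = 26.1029
β = Cov / Var(R_m) = 39.6929 / 26.1029 = 1.5206
MRP = 14.75% − 5.72% = 9.03%
E(R) = R_f + β × MRP = 5.72% + 1.5206 × 9.03% = 19.45%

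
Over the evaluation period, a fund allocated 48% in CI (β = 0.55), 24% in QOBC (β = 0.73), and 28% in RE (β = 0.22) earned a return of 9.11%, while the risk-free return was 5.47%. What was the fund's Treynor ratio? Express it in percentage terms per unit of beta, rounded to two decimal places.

7.27%

β_P = 0.48×0.55 + 0.24×0.73 + 0.28×0.22 = 0.5008
Treynor = (R_P − R_f) / β_P = (9.11% − 5.47%) / 0.5008 = 3.64% / 0.5008 = 7.27%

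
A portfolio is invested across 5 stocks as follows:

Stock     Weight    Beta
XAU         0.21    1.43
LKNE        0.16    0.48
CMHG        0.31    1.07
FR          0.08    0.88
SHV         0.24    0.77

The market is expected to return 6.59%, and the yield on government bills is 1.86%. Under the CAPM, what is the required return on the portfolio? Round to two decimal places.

6.42%

β_P = Σ w_i β_i = 0.21×1.43 + 0.16×0.48 + 0.31×1.07 + 0.08×0.88 + 0.24×0.77 = 0.9640
MRP = 6.59% − 1.86% = 4.73%
E(R_P) = R_f + β_P × MRP = 1.86% + 0.9640 × 4.73% = 6.42%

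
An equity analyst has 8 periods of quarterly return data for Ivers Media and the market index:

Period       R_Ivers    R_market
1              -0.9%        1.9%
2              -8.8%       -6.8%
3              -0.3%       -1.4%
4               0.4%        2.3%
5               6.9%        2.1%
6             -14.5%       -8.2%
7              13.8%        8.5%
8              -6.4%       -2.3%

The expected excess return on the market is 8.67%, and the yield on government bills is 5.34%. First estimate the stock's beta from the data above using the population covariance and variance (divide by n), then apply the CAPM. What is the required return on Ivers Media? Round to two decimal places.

18.92%

Mean R_i = (-0.9 − 8.8 − 0.3 + 0.4 + 6.9 − 14.5 + 13.8 − 6.4) / 8 = -1.2250%
Mean R_m = (1.9 − 6.8 − 1.4 + 2.3 + 2.1 − 8.2 + 8.5 − 2.3) / 8 = -0.4875%
Σ(R_i − R̄_i)(R_m − R̄_m) = 320.1025  ⇒  Cov = 320.1025 / 8 = 40.0128
Σ(R_m − R̄_m)² = 204.3888  ⇒  Var(R_m) = 204.3888 / 8 = 25.5486
β = Cov / Var(R_m) = 40.0128 / 25.5486 = 1.5661
E(R) = R_f + β × MRP = 5.34% + 1.5661 × 8.67% = 18.92%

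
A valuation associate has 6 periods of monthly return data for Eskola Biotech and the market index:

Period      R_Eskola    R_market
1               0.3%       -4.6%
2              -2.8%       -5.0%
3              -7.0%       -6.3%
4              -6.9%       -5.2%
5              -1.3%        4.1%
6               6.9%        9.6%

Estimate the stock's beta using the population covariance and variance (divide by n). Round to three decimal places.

0.659

Mean R_i = (0.3 − 2.8 − 7.0 − 6.9 − 1.3 + 6.9) / 6 = -1.8000%
Mean R_m = (-4.6 − 5.0 − 6.3 − 5.2 + 4.1 + 9.6) / 6 = -1.2333%
Σ(R_i − R̄_i)(R_m − R̄_m) = 140.1900  ⇒  Cov = 140.1900 / 6 = 23.3650
Σ(R_m − R̄_m)² = 212.7333  ⇒  Var(R_m) = 212.7333 / 6 = 35.4556
β = Cov / Var(R_m) = 23.3650 / 35.4556 = 0.6590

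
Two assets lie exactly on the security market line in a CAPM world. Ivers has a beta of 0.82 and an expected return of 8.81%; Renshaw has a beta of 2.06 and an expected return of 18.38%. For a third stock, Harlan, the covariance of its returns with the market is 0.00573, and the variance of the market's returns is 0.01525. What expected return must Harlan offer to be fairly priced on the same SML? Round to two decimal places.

5.38%

MRP = (18.38% − 8.81%) / (2.06 − 0.82) = 7.7177%
R_f = 8.81% − 0.82 × 7.7177% = 2.4815%
β_Harlan = Cov / Var(R_m) = 0.00573 / 0.01525 = 0.3757
E(R_Harlan) = R_f + β × MRP = 2.4815% + 0.3757 × 7.7177% = 5.38%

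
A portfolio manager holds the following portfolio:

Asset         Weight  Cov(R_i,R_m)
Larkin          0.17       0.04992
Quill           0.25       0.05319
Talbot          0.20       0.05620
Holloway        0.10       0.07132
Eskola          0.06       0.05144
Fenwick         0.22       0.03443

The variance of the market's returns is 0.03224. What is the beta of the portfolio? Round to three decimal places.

1.576

β_Larkin = 0.04992 / 0.03224 = 1.5484
β_Quill = 0.05319 / 0.03224 = 1.6498
β_Talbot = 0.05620 / 0.03224 = 1.7432
β_Holloway = 0.07132 / 0.03224 = 2.2122
β_Eskola = 0.05144 / 0.03224 = 1.5955
β_Fenwick = 0.03443 / 0.03224 = 1.0679
β_P = Σ w_i β_i = 0.17×1.5484 + 0.25×1.6498 + 0.20×1.7432 + 0.10×2.2122 + 0.06×1.5955 + 0.22×1.0679 = 1.5762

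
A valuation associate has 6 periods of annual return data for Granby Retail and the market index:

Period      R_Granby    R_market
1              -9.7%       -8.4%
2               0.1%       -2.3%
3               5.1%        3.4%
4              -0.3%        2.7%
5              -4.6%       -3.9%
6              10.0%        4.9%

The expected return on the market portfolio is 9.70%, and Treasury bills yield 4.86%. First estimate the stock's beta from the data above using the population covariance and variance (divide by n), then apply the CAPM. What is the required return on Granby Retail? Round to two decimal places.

10.92%

Mean R_i = (-9.7 + 0.1 + 5.1 − 0.3 − 4.6 + 10.0) / 6 = 0.1000%
Mean R_m = (-8.4 − 2.3 + 3.4 + 2.7 − 3.9 + 4.9) / 6 = -0.6000%
Σ(R_i − R̄_i)(R_m − R̄_m) = 165.0800  ⇒  Cov = 165.0800 / 6 = 27.5133
Σ(R_m − R̄_m)² = 131.7600  ⇒  Var(R_m) = 131.7600 / 6 = 21.9600
β = Cov / Var(R_m) = 27.5133 / 21.9600 = 1.2529
MRP = 9.70% − 4.86% = 4.84%
E(R) = R_f + β × MRP = 4.86% + 1.2529 × 4.84% = 10.92%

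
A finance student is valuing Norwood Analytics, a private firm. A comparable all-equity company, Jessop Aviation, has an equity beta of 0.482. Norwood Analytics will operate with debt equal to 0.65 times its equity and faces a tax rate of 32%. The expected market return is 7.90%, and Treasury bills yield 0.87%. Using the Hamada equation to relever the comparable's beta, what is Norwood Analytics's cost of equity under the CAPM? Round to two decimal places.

β_L = β_U × [1 + (1 − t)(D/E)] = 0.482 × [1 + (1 − 0.32) × 0.65]
    = 0.482 × [1 + 0.68 × 0.65] = 0.482 × 1.4420 = 0.6950
MRP = 7.90% − 0.87% = 7.03%
E(R) = R_f + β_L × MRP = 0.87% + 0.6950 × 7.03% = 5.76%

5.76%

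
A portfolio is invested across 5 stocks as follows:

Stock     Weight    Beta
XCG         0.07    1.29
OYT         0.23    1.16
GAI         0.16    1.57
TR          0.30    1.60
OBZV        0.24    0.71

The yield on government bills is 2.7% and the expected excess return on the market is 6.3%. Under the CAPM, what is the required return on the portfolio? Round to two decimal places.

10.63%

β_P = Σ w_i β_i = 0.07×1.29 + 0.23×1.16 + 0.16×1.57 + 0.30×1.60 + 0.24×0.71 = 1.2587
E(R_P) = R_f + β_P × MRP = 2.7% + 1.2587 × 6.3% = 10.63%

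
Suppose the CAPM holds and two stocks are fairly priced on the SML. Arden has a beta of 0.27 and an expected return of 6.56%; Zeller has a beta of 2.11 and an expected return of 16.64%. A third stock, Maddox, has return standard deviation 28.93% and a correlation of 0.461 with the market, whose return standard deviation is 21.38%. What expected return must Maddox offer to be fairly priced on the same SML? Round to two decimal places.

8.50%

MRP = (16.64% − 6.56%) / (2.11 − 0.27) = 5.4783%
R_f = 6.56% − 0.27 × 5.4783% = 5.0809%
β_Maddox = ρ·σ_i/σ_m = 0.461 × 28.93 / 21.38 = 0.6238
E(R_Maddox) = R_f + β × MRP = 5.0809% + 0.6238 × 5.4783% = 8.50%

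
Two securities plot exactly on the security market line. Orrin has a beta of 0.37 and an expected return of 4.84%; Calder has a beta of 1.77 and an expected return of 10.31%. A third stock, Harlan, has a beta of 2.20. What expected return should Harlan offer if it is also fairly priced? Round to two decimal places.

11.99%

MRP (SML slope) = (10.31% − 4.84%) / (1.77 − 0.37) = 5.47% / 1.40 = 3.9071%
R_f (intercept) = 4.84% − 0.37 × 3.9071% = 3.3944%
E(R_Harlan) = R_f + β × MRP = 3.3944% + 2.20 × 3.9071% = 11.99%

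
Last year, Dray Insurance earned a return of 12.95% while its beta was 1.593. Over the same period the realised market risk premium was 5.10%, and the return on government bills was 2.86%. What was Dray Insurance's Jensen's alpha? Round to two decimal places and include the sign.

+1.97%

CAPM benchmark = R_f + β(R_m − R_f) = 2.86% + 1.593 × 5.10% = 10.98430%
α = actual − benchmark = 12.95% − 10.98430% = +1.97%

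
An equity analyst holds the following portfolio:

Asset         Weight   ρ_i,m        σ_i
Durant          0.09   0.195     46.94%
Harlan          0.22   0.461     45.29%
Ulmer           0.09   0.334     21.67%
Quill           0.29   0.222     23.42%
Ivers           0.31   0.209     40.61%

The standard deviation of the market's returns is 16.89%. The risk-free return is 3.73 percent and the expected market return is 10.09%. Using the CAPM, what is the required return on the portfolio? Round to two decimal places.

7.57%

β_Durant = 0.195 × 46.94% / 16.89% = 0.5419
β_Harlan = 0.461 × 45.29% / 16.89% = 1.2362
β_Ulmer = 0.334 × 21.67% / 16.89% = 0.4285
β_Quill = 0.222 × 23.42% / 16.89% = 0.3078
β_Ivers = 0.209 × 40.61% / 16.89% = 0.5025
β_P = Σ w_i β_i = 0.09×0.5419 + 0.22×1.2362 + 0.09×0.4285 + 0.29×0.3078 + 0.31×0.5025 = 0.6043
MRP = 10.09% − 3.73% = 6.36%
E(R_P) = R_f + β_P × MRP = 3.73% + 0.6043 × 6.36% = 7.57%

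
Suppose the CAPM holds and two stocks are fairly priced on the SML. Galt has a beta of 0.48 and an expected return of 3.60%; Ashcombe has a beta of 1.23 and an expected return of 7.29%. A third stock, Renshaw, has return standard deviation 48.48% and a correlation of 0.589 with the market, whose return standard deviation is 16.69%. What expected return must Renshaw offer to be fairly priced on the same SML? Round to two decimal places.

MRP = (7.29% − 3.60%) / (1.23 − 0.48) = 4.9200%
R_f = 3.60% − 0.48 × 4.9200% = 1.2384%
β_Renshaw = ρ·σ_i/σ_m = 0.589 × 48.48 / 16.69 = 1.7109
E(R_Renshaw) = R_f + β × MRP = 1.2384% + 1.7109 × 4.9200% = 9.66%

9.66%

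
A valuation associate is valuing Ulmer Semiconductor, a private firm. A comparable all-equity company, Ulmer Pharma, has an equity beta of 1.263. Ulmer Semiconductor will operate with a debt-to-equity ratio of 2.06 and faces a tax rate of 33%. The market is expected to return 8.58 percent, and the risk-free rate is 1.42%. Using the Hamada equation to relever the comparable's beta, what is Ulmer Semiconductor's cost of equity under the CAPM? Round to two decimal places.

β_L = β_U × [1 + (1 − t)(D/E)] = 1.263 × [1 + (1 − 0.33) × 2.06]
    = 1.263 × [1 + 0.67 × 2.06] = 1.263 × 2.3802 = 3.0062
MRP = 8.58% − 1.42% = 7.16%
E(R) = R_f + β_L × MRP = 1.42% + 3.0062 × 7.16% = 22.94%

22.94%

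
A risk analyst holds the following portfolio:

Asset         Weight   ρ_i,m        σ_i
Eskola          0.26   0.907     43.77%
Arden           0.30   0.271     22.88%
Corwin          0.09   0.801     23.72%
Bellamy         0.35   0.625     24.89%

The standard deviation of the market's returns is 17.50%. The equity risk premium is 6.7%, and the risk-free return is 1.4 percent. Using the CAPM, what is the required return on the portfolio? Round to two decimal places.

8.80%

β_Eskola = 0.907 × 43.77% / 17.50% = 2.2685
β_Arden = 0.271 × 22.88% / 17.50% = 0.3543
β_Corwin = 0.801 × 23.72% / 17.50% = 1.0857
β_Bellamy = 0.625 × 24.89% / 17.50% = 0.8889
β_P = Σ w_i β_i = 0.26×2.2685 + 0.30×0.3543 + 0.09×1.0857 + 0.35×0.8889 = 1.1049
E(R_P) = R_f + β_P × MRP = 1.4% + 1.1049 × 6.7% = 8.80%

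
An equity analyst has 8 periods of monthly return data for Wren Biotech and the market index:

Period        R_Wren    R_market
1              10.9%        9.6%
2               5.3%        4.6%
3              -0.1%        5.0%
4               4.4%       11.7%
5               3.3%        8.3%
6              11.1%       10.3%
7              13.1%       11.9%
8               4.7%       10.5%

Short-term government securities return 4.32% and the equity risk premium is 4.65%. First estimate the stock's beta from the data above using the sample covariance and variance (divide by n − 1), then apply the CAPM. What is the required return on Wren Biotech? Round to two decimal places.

Mean R_i = (10.9 + 5.3 − 0.1 + 4.4 + 3.3 + 11.1 + 13.1 + 4.7) / 8 = 6.5875%
Mean R_m = (9.6 + 4.6 + 5.0 + 11.7 + 8.3 + 10.3 + 11.9 + 10.5) / 8 = 8.9875%
Σ(R_i − R̄_i)(R_m − R̄_m) = 53.3188  ⇒  Cov = 53.3188 / 7 = 7.6170
Σ(R_m − R̄_m)² = 55.8488  ⇒  Var(R_m) = 55.8488 / 7 = 7.9784
β = Cov / Var(R_m) = 7.6170 / 7.9784 = 0.9547
E(R) = R_f + β × MRP = 4.32% + 0.9547 × 4.65% = 8.76%

8.76%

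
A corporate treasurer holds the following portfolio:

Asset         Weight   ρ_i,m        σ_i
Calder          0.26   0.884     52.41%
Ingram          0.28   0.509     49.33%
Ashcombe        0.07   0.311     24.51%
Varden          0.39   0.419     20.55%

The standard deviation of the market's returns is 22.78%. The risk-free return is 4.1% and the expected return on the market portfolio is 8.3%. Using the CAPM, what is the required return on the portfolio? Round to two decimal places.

8.33%

β_Calder = 0.884 × 52.41% / 22.78% = 2.0338
β_Ingram = 0.509 × 49.33% / 22.78% = 1.1022
β_Ashcombe = 0.311 × 24.51% / 22.78% = 0.3346
β_Varden = 0.419 × 20.55% / 22.78% = 0.3780
β_P = Σ w_i β_i = 0.26×2.0338 + 0.28×1.1022 + 0.07×0.3346 + 0.39×0.3780 = 1.0082
MRP = 8.3% − 4.1% = 4.20%
E(R_P) = R_f + β_P × MRP = 4.1% + 1.0082 × 4.2% = 8.33%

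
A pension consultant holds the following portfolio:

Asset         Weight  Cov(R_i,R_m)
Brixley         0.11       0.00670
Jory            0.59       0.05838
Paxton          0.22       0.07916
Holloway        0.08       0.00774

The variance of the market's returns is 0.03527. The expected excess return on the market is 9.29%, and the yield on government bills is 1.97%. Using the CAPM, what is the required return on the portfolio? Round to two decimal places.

15.99%

β_Brixley = 0.00670 / 0.03527 = 0.1900
β_Jory = 0.05838 / 0.03527 = 1.6552
β_Paxton = 0.07916 / 0.03527 = 2.2444
β_Holloway = 0.00774 / 0.03527 = 0.2194
β_P = Σ w_i β_i = 0.11×0.1900 + 0.59×1.6552 + 0.22×2.2444 + 0.08×0.2194 = 1.5088
E(R_P) = R_f + β_P × MRP = 1.97% + 1.5088 × 9.29% = 15.99%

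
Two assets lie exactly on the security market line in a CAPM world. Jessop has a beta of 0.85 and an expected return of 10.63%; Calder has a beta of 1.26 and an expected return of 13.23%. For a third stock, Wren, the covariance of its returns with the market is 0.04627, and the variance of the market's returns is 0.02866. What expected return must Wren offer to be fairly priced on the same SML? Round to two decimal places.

MRP = (13.23% − 10.63%) / (1.26 − 0.85) = 6.3415%
R_f = 10.63% − 0.85 × 6.3415% = 5.2397%
β_Wren = Cov / Var(R_m) = 0.04627 / 0.02866 = 1.6144
E(R_Wren) = R_f + β × MRP = 5.2397% + 1.6144 × 6.3415% = 15.48%

15.48%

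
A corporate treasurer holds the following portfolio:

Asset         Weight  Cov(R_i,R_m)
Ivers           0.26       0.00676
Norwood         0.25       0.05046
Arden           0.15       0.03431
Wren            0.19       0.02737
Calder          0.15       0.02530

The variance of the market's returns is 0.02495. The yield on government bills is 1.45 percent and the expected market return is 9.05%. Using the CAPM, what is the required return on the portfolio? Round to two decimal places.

10.14%

β_Ivers = 0.00676 / 0.02495 = 0.2709
β_Norwood = 0.05046 / 0.02495 = 2.0224
β_Arden = 0.03431 / 0.02495 = 1.3752
β_Wren = 0.02737 / 0.02495 = 1.0970
β_Calder = 0.02530 / 0.02495 = 1.0140
β_P = Σ w_i β_i = 0.26×0.2709 + 0.25×2.0224 + 0.15×1.3752 + 0.19×1.0970 + 0.15×1.0140 = 1.1428
MRP = 9.05% − 1.45% = 7.60%
E(R_P) = R_f + β_P × MRP = 1.45% + 1.1428 × 7.60% = 10.14%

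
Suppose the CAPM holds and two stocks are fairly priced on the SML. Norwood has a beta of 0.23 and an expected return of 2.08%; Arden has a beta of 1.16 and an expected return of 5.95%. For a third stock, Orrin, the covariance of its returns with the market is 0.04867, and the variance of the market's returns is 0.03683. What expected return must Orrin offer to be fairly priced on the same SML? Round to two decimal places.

6.62%

MRP = (5.95% − 2.08%) / (1.16 − 0.23) = 4.1613%
R_f = 2.08% − 0.23 × 4.1613% = 1.1229%
β_Orrin = Cov / Var(R_m) = 0.04867 / 0.03683 = 1.3215
E(R_Orrin) = R_f + β × MRP = 1.1229% + 1.3215 × 4.1613% = 6.62%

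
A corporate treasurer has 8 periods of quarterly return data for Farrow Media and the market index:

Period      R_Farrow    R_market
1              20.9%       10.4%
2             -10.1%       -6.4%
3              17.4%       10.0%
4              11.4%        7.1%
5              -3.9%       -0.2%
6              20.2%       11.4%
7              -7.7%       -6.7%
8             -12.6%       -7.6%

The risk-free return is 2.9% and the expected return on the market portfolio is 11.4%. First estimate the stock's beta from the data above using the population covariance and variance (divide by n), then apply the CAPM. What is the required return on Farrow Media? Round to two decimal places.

Mean R_i = (20.9 − 10.1 + 17.4 + 11.4 − 3.9 + 20.2 − 7.7 − 12.6) / 8 = 4.4500%
Mean R_m = (10.4 − 6.4 + 10.0 + 7.1 − 0.2 + 11.4 − 6.7 − 7.6) / 8 = 2.2500%
Σ(R_i − R̄_i)(R_m − R̄_m) = 835.2500  ⇒  Cov = 835.2500 / 8 = 104.4063
Σ(R_m − R̄_m)² = 491.6800  ⇒  Var(R_m) = 491.6800 / 8 = 61.4600
β = Cov / Var(R_m) = 104.4063 / 61.4600 = 1.6988
MRP = 11.4% − 2.9% = 8.50%
E(R) = R_f + β × MRP = 2.9% + 1.6988 × 8.5% = 17.34%

17.34%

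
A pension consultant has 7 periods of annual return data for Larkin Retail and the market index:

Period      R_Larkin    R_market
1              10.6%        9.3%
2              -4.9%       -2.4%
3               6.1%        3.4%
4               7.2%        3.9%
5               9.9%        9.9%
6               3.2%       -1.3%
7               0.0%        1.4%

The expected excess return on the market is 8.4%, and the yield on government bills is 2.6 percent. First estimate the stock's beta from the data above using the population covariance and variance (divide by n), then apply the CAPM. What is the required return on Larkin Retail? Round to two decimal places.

Mean R_i = (10.6 − 4.9 + 6.1 + 7.2 + 9.9 + 3.2 + 0.0) / 7 = 4.5857%
Mean R_m = (9.3 − 2.4 + 3.4 + 3.9 + 9.9 − 1.3 + 1.4) / 7 = 3.4571%
Σ(R_i − R̄_i)(R_m − R̄_m) = 142.0357  ⇒  Cov = 142.0357 / 7 = 20.2908
Σ(R_m − R̄_m)² = 137.0171  ⇒  Var(R_m) = 137.0171 / 7 = 19.5739
β = Cov / Var(R_m) = 20.2908 / 19.5739 = 1.0366
E(R) = R_f + β × MRP = 2.6% + 1.0366 × 8.4% = 11.31%

11.31%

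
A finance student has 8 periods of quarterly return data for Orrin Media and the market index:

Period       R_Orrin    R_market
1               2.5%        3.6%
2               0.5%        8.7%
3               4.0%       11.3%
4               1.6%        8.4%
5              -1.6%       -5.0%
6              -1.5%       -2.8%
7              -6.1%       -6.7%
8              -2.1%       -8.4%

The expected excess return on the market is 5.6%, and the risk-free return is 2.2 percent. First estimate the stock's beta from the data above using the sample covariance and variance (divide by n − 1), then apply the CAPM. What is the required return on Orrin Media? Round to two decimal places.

Mean R_i = (2.5 + 0.5 + 4.0 + 1.6 − 1.6 − 1.5 − 6.1 − 2.1) / 8 = -0.3375%
Mean R_m = (3.6 + 8.7 + 11.3 + 8.4 − 5.0 − 2.8 − 6.7 − 8.4) / 8 = 1.1375%
Σ(R_i − R̄_i)(R_m − R̄_m) = 145.7713  ⇒  Cov = 145.7713 / 7 = 20.8245
Σ(R_m − R̄_m)² = 424.8388  ⇒  Var(R_m) = 424.8388 / 7 = 60.6913
β = Cov / Var(R_m) = 20.8245 / 60.6913 = 0.3431
E(R) = R_f + β × MRP = 2.2% + 0.3431 × 5.6% = 4.12%

4.12%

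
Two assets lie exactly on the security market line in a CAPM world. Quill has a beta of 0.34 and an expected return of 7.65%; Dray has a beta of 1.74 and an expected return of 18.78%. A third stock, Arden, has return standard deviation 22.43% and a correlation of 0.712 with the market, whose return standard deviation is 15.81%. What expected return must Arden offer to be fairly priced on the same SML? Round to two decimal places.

MRP = (18.78% − 7.65%) / (1.74 − 0.34) = 7.9500%
R_f = 7.65% − 0.34 × 7.9500% = 4.9470%
β_Arden = ρ·σ_i/σ_m = 0.712 × 22.43 / 15.81 = 1.0101
E(R_Arden) = R_f + β × MRP = 4.9470% + 1.0101 × 7.9500% = 12.98%

12.98%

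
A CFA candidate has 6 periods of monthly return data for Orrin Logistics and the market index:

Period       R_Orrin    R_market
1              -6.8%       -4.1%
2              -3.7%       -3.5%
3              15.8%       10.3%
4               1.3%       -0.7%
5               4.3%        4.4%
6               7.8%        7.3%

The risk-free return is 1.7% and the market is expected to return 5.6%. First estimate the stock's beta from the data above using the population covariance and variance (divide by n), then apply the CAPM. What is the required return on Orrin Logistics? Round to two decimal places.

6.90%

Mean R_i = (-6.8 − 3.7 + 15.8 + 1.3 + 4.3 + 7.8) / 6 = 3.1167%
Mean R_m = (-4.1 − 3.5 + 10.3 − 0.7 + 4.4 + 7.3) / 6 = 2.2833%
Σ(R_i − R̄_i)(R_m − R̄_m) = 235.8217  ⇒  Cov = 235.8217 / 6 = 39.3036
Σ(R_m − R̄_m)² = 177.0083  ⇒  Var(R_m) = 177.0083 / 6 = 29.5014
β = Cov / Var(R_m) = 39.3036 / 29.5014 = 1.3323
MRP = 5.6% − 1.7% = 3.90%
E(R) = R_f + β × MRP = 1.7% + 1.3323 × 3.9% = 6.90%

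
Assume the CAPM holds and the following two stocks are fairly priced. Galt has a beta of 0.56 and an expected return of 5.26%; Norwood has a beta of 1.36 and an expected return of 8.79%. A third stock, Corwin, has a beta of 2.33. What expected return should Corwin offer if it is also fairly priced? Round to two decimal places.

13.07%

MRP (SML slope) = (8.79% − 5.26%) / (1.36 − 0.56) = 3.53% / 0.80 = 4.4125%
R_f (intercept) = 5.26% − 0.56 × 4.4125% = 2.7890%
E(R_Corwin) = R_f + β × MRP = 2.7890% + 2.33 × 4.4125% = 13.07%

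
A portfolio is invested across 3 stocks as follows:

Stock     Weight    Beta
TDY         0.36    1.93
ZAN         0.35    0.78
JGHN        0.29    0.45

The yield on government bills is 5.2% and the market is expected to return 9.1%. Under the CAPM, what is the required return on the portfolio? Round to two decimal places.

9.48%

β_P = Σ w_i β_i = 0.36×1.93 + 0.35×0.78 + 0.29×0.45 = 1.0983
MRP = 9.1% − 5.2% = 3.90%
E(R_P) = R_f + β_P × MRP = 5.2% + 1.0983 × 3.9% = 9.48%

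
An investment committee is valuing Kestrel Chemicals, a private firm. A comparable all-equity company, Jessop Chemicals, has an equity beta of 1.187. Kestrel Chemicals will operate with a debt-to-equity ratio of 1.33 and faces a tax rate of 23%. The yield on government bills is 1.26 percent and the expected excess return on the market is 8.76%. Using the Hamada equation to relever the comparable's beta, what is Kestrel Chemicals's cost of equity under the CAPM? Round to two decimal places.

22.31%

β_L = β_U × [1 + (1 − t)(D/E)] = 1.187 × [1 + (1 − 0.23) × 1.33]
    = 1.187 × [1 + 0.77 × 1.33] = 1.187 × 2.0241 = 2.4026
E(R) = R_f + β_L × MRP = 1.26% + 2.4026 × 8.76% = 22.31%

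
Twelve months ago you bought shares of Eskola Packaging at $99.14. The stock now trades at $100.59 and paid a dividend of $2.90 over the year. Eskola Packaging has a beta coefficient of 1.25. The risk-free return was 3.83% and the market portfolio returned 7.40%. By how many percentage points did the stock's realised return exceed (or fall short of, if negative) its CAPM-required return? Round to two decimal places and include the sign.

Realised HPR = (P1 + D1 − P0) / P0 = (100.59 + 2.90 − 99.14) / 99.14 = 4.35 / 99.14 = 4.3877%
MRP = 7.40% − 3.83% = 3.57%
CAPM required = R_f + β·MRP = 3.83% + 1.25 × 3.57% = 8.2925%
α = realised − required = 4.3877% − 8.2925% = -3.90%

-3.90%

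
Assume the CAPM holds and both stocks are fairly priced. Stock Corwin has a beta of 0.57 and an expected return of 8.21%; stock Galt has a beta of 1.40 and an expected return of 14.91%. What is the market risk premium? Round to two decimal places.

8.07%

Both satisfy E(R) = R_f + β·MRP, so the slope of the SML is
MRP = (14.91% − 8.21%) / (1.40 − 0.57) = 6.70% / 0.83 = 8.0723%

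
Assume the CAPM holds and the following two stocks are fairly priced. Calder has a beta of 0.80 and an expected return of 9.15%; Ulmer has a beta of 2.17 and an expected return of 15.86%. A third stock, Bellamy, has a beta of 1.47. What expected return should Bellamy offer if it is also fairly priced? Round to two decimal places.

12.43%

MRP (SML slope) = (15.86% − 9.15%) / (2.17 − 0.80) = 6.71% / 1.37 = 4.8978%
R_f (intercept) = 9.15% − 0.80 × 4.8978% = 5.2318%
E(R_Bellamy) = R_f + β × MRP = 5.2318% + 1.47 × 4.8978% = 12.43%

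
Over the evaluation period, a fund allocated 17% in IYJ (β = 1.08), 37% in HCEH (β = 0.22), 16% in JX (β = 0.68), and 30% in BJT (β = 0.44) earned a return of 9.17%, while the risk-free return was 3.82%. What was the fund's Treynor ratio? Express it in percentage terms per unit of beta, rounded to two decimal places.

10.58%

β_P = 0.17×1.08 + 0.37×0.22 + 0.16×0.68 + 0.30×0.44 = 0.5058
Treynor = (R_P − R_f) / β_P = (9.17% − 3.82%) / 0.5058 = 5.35% / 0.5058 = 10.58%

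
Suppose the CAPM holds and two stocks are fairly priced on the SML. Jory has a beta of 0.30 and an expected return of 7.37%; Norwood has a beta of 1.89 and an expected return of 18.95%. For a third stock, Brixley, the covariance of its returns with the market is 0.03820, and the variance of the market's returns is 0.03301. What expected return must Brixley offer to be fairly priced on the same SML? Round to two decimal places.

MRP = (18.95% − 7.37%) / (1.89 − 0.30) = 7.2830%
R_f = 7.37% − 0.30 × 7.2830% = 5.1851%
β_Brixley = Cov / Var(R_m) = 0.03820 / 0.03301 = 1.1572
E(R_Brixley) = R_f + β × MRP = 5.1851% + 1.1572 × 7.2830% = 13.61%

13.61%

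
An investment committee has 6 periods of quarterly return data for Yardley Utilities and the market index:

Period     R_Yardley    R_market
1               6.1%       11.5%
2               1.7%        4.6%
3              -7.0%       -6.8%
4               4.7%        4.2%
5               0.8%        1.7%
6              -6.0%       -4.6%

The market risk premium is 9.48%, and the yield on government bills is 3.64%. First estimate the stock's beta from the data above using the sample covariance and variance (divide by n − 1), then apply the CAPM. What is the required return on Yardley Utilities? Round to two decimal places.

11.04%

Mean R_i = (6.1 + 1.7 − 7.0 + 4.7 + 0.8 − 6.0) / 6 = 0.0500%
Mean R_m = (11.5 + 4.6 − 6.8 + 4.2 + 1.7 − 4.6) / 6 = 1.7667%
Σ(R_i − R̄_i)(R_m − R̄_m) = 173.7400  ⇒  Cov = 173.7400 / 5 = 34.7480
Σ(R_m − R̄_m)² = 222.6133  ⇒  Var(R_m) = 222.6133 / 5 = 44.5227
β = Cov / Var(R_m) = 34.7480 / 44.5227 = 0.7805
E(R) = R_f + β × MRP = 3.64% + 0.7805 × 9.48% = 11.04%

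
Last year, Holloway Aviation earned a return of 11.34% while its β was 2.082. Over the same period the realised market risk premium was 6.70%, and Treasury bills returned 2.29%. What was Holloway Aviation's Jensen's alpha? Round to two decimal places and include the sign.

-4.90%

CAPM benchmark = R_f + β(R_m − R_f) = 2.29% + 2.082 × 6.70% = 16.23940%
α = actual − benchmark = 11.34% − 16.23940% = -4.90%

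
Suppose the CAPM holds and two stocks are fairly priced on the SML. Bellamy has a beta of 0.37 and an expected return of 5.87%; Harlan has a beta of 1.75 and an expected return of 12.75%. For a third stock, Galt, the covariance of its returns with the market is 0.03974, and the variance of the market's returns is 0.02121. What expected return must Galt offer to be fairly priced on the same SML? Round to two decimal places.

MRP = (12.75% − 5.87%) / (1.75 − 0.37) = 4.9855%
R_f = 5.87% − 0.37 × 4.9855% = 4.0254%
β_Galt = Cov / Var(R_m) = 0.03974 / 0.02121 = 1.8736
E(R_Galt) = R_f + β × MRP = 4.0254% + 1.8736 × 4.9855% = 13.37%

13.37%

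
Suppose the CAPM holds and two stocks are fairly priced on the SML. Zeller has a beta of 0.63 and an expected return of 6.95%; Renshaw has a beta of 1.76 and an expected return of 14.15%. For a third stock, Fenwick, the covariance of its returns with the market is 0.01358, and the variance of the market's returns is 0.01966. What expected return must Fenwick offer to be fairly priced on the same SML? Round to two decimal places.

7.34%

MRP = (14.15% − 6.95%) / (1.76 − 0.63) = 6.3717%
R_f = 6.95% − 0.63 × 6.3717% = 2.9358%
β_Fenwick = Cov / Var(R_m) = 0.01358 / 0.01966 = 0.6907
E(R_Fenwick) = R_f + β × MRP = 2.9358% + 0.6907 × 6.3717% = 7.34%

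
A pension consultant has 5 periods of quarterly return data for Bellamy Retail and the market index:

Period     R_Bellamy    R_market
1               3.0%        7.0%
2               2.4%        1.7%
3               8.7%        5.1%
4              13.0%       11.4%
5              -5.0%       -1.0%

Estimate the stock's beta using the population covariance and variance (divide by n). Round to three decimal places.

1.261

Mean R_i = (3.0 + 2.4 + 8.7 + 13.0 − 5.0) / 5 = 4.4200%
Mean R_m = (7.0 + 1.7 + 5.1 + 11.4 − 1.0) / 5 = 4.8400%
Σ(R_i − R̄_i)(R_m − R̄_m) = 115.6860  ⇒  Cov = 115.6860 / 5 = 23.1372
Σ(R_m − R̄_m)² = 91.7320  ⇒  Var(R_m) = 91.7320 / 5 = 18.3464
β = Cov / Var(R_m) = 23.1372 / 18.3464 = 1.2611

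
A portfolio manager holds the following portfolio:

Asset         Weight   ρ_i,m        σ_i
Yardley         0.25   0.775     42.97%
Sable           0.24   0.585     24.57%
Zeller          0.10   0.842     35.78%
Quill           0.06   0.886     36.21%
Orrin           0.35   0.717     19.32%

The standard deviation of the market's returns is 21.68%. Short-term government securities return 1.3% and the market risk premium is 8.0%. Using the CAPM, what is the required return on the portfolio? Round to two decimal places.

9.26%

β_Yardley = 0.775 × 42.97% / 21.68% = 1.5361
β_Sable = 0.585 × 24.57% / 21.68% = 0.6630
β_Zeller = 0.842 × 35.78% / 21.68% = 1.3896
β_Quill = 0.886 × 36.21% / 21.68% = 1.4798
β_Orrin = 0.717 × 19.32% / 21.68% = 0.6390
β_P = Σ w_i β_i = 0.25×1.5361 + 0.24×0.6630 + 0.10×1.3896 + 0.06×1.4798 + 0.35×0.6390 = 0.9945
E(R_P) = R_f + β_P × MRP = 1.3% + 0.9945 × 8.0% = 9.26%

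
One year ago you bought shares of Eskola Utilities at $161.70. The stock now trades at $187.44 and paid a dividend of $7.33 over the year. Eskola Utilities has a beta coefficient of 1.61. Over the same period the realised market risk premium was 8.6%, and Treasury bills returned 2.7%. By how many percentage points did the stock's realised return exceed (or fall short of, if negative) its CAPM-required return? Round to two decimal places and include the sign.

Realised HPR = (P1 + D1 − P0) / P0 = (187.44 + 7.33 − 161.70) / 161.70 = 33.07 / 161.70 = 20.4515%
CAPM required = R_f + β·MRP = 2.7% + 1.61 × 8.6% = 16.5460%
α = realised − required = 20.4515% − 16.5460% = +3.91%

+3.91%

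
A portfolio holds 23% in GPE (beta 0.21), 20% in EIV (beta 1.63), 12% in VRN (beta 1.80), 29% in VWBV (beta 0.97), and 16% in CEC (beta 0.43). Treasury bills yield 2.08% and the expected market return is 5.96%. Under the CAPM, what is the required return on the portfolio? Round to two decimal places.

5.73%

β_P = Σ w_i β_i = 0.23×0.21 + 0.20×1.63 + 0.12×1.80 + 0.29×0.97 + 0.16×0.43 = 0.9404
MRP = 5.96% − 2.08% = 3.88%
E(R_P) = R_f + β_P × MRP = 2.08% + 0.9404 × 3.88% = 5.73%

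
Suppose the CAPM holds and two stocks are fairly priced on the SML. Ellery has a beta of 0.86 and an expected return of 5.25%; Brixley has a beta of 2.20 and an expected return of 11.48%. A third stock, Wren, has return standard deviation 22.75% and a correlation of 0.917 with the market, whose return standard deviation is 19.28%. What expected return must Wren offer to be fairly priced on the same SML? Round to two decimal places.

6.28%

MRP = (11.48% − 5.25%) / (2.20 − 0.86) = 4.6493%
R_f = 5.25% − 0.86 × 4.6493% = 1.2516%
β_Wren = ρ·σ_i/σ_m = 0.917 × 22.75 / 19.28 = 1.0820
E(R_Wren) = R_f + β × MRP = 1.2516% + 1.0820 × 4.6493% = 6.28%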